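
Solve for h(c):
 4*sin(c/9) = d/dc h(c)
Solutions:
 h(c) = C1 - 36*cos(c/9)


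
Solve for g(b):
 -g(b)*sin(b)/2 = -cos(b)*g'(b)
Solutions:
 g(b) = C1/sqrt(cos(b))


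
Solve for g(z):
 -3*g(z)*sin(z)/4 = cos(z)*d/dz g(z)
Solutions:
 g(z) = C1*cos(z)^(3/4)


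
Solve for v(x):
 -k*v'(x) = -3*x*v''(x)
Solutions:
 v(x) = C1 + x^(re(k)/3 + 1)*(C2*sin(log(x)*Abs(im(k))/3) + C3*cos(log(x)*im(k)/3))


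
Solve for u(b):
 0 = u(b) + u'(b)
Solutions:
 u(b) = C1*exp(-b)


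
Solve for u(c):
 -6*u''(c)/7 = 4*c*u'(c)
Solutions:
 u(c) = C1 + C2*erf(sqrt(21)*c/3)


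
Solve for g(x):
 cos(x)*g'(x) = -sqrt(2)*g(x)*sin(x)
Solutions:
 g(x) = C1*cos(x)^(sqrt(2))


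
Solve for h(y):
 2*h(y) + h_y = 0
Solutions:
 h(y) = C1*exp(-2*y)


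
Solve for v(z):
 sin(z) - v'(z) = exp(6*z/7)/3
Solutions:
 v(z) = C1 - 7*exp(6*z/7)/18 - cos(z)


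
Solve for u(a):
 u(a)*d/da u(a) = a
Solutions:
 u(a) = -sqrt(C1 + a^2)
 u(a) = sqrt(C1 + a^2)


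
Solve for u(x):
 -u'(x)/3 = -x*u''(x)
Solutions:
 u(x) = C1 + C2*x^(4/3)


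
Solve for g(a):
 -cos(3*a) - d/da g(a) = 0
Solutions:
 g(a) = C1 - sin(3*a)/3


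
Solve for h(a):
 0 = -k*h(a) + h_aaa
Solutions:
 h(a) = C1*exp(a*k^(1/3)) + C2*exp(a*k^(1/3)*(-1 + sqrt(3)*I)/2) + C3*exp(-a*k^(1/3)*(1 + sqrt(3)*I)/2)


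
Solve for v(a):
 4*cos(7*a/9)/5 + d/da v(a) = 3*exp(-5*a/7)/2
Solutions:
 v(a) = C1 - 36*sin(7*a/9)/35 - 21*exp(-5*a/7)/10


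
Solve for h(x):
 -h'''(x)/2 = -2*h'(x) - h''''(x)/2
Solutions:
 h(x) = C1 + C2*exp(x*((6*sqrt(78) + 53)^(-1/3) + 2 + (6*sqrt(78) + 53)^(1/3))/6)*sin(sqrt(3)*x*(-(6*sqrt(78) + 53)^(1/3) + (6*sqrt(78) + 53)^(-1/3))/6) + C3*exp(x*((6*sqrt(78) + 53)^(-1/3) + 2 + (6*sqrt(78) + 53)^(1/3))/6)*cos(sqrt(3)*x*(-(6*sqrt(78) + 53)^(1/3) + (6*sqrt(78) + 53)^(-1/3))/6) + C4*exp(x*(-(6*sqrt(78) + 53)^(1/3) - 1/(6*sqrt(78) + 53)^(1/3) + 1)/3)


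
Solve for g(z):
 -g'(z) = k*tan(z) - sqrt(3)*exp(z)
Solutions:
 g(z) = C1 + k*log(cos(z)) + sqrt(3)*exp(z)


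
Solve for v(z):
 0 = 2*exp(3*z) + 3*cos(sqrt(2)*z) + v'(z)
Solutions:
 v(z) = C1 - 2*exp(3*z)/3 - 3*sqrt(2)*sin(sqrt(2)*z)/2


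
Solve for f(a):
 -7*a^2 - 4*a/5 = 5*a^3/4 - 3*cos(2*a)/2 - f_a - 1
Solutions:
 f(a) = C1 + 5*a^4/16 + 7*a^3/3 + 2*a^2/5 - a - 3*sin(a)*cos(a)/2


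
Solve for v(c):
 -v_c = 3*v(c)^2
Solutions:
 v(c) = 1/(C1 + 3*c)


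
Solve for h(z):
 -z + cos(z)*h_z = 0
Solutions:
 h(z) = C1 + Integral(z/cos(z), z)


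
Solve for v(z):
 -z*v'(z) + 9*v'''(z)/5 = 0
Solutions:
 v(z) = C1 + Integral(C2*airyai(15^(1/3)*z/3) + C3*airybi(15^(1/3)*z/3), z)


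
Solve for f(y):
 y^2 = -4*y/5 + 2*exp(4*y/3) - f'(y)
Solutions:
 f(y) = C1 - y^3/3 - 2*y^2/5 + 3*exp(4*y/3)/2


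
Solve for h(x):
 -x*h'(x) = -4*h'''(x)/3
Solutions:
 h(x) = C1 + Integral(C2*airyai(6^(1/3)*x/2) + C3*airybi(6^(1/3)*x/2), x)


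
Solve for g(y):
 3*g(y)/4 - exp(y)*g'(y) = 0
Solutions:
 g(y) = C1*exp(-3*exp(-y)/4)


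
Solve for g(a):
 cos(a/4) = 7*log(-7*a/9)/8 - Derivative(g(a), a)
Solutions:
 g(a) = C1 + 7*a*log(-a)/8 - 7*a*log(3)/4 - 7*a/8 + 7*a*log(7)/8 - 4*sin(a/4)


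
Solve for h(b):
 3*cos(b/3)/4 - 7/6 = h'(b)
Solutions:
 h(b) = C1 - 7*b/6 + 9*sin(b/3)/4


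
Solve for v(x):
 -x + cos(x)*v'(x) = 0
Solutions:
 v(x) = C1 + Integral(x/cos(x), x)


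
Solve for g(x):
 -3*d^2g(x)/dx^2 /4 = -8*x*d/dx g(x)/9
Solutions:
 g(x) = C1 + C2*erfi(4*sqrt(3)*x/9)


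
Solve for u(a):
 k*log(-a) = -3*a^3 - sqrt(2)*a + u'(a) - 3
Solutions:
 u(a) = C1 + 3*a^4/4 + sqrt(2)*a^2/2 + a*k*log(-a) + a*(3 - k)


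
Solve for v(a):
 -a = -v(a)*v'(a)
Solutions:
 v(a) = -sqrt(C1 + a^2)
 v(a) = sqrt(C1 + a^2)


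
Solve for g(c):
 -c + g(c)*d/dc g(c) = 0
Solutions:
 g(c) = -sqrt(C1 + c^2)
 g(c) = sqrt(C1 + c^2)


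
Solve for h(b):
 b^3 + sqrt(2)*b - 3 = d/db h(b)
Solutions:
 h(b) = C1 + b^4/4 + sqrt(2)*b^2/2 - 3*b


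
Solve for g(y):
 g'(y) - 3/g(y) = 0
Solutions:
 g(y) = -sqrt(C1 + 6*y)
 g(y) = sqrt(C1 + 6*y)


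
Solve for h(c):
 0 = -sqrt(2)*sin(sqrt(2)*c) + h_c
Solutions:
 h(c) = C1 - cos(sqrt(2)*c)


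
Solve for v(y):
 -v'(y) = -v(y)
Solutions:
 v(y) = C1*exp(y)


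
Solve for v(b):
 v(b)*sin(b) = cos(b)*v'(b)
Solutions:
 v(b) = C1/cos(b)


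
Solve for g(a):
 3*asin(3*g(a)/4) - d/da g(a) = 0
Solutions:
 Integral(1/asin(3*_y/4), (_y, g(a))) = C1 + 3*a


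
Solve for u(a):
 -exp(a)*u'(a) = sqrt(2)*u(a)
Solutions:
 u(a) = C1*exp(sqrt(2)*exp(-a))


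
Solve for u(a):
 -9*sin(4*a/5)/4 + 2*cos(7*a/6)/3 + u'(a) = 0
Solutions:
 u(a) = C1 - 4*sin(7*a/6)/7 - 45*cos(4*a/5)/16


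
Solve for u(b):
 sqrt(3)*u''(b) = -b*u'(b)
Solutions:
 u(b) = C1 + C2*erf(sqrt(2)*3^(3/4)*b/6)


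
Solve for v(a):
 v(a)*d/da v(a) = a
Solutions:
 v(a) = -sqrt(C1 + a^2)
 v(a) = sqrt(C1 + a^2)


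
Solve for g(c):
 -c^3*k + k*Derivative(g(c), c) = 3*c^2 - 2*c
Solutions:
 g(c) = C1 + c^4/4 + c^3/k - c^2/k


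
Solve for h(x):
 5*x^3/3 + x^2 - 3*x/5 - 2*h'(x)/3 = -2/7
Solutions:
 h(x) = C1 + 5*x^4/8 + x^3/2 - 9*x^2/20 + 3*x/7


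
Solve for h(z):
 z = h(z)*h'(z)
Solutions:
 h(z) = -sqrt(C1 + z^2)
 h(z) = sqrt(C1 + z^2)


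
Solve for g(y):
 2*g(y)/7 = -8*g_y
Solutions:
 g(y) = C1*exp(-y/28)


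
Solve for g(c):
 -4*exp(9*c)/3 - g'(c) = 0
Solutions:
 g(c) = C1 - 4*exp(9*c)/27


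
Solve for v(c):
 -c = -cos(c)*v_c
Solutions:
 v(c) = C1 + Integral(c/cos(c), c)


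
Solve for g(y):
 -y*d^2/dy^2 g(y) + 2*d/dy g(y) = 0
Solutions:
 g(y) = C1 + C2*y^3


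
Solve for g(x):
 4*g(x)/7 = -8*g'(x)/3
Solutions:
 g(x) = C1*exp(-3*x/14)


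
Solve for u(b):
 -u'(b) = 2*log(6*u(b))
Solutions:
 Integral(1/(log(_y) + log(6)), (_y, u(b)))/2 = C1 - b


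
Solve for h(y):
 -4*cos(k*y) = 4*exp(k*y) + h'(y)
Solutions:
 h(y) = C1 - 4*exp(k*y)/k - 4*sin(k*y)/k


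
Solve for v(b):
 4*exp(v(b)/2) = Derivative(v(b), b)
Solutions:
 v(b) = 2*log(-1/(C1 + 4*b)) + 2*log(2)


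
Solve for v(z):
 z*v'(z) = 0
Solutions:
 v(z) = C1


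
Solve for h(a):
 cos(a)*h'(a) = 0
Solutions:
 h(a) = C1


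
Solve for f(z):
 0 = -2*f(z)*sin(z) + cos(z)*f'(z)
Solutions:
 f(z) = C1/cos(z)^2


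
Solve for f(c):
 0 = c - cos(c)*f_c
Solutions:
 f(c) = C1 + Integral(c/cos(c), c)


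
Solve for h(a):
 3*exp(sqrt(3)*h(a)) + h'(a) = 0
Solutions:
 h(a) = sqrt(3)*(2*log(1/(C1 + 3*a)) - log(3))/6


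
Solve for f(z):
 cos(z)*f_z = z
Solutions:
 f(z) = C1 + Integral(z/cos(z), z)


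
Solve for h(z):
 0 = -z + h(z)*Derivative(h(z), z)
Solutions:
 h(z) = -sqrt(C1 + z^2)
 h(z) = sqrt(C1 + z^2)


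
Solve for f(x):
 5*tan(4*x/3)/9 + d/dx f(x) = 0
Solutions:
 f(x) = C1 + 5*log(cos(4*x/3))/12


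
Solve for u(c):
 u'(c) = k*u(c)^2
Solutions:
 u(c) = -1/(C1 + c*k)


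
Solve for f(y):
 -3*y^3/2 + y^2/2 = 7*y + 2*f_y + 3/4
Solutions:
 f(y) = C1 - 3*y^4/16 + y^3/12 - 7*y^2/4 - 3*y/8


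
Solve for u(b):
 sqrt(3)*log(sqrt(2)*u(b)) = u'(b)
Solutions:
 -2*sqrt(3)*Integral(1/(2*log(_y) + log(2)), (_y, u(b)))/3 = C1 - b


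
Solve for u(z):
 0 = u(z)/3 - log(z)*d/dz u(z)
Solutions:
 u(z) = C1*exp(li(z)/3)


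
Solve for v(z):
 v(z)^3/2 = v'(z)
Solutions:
 v(z) = -sqrt(-1/(C1 + z))
 v(z) = sqrt(-1/(C1 + z))


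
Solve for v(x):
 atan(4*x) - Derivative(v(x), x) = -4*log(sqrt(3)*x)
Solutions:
 v(x) = C1 + 4*x*log(x) + x*atan(4*x) - 4*x + 2*x*log(3) - log(16*x^2 + 1)/8


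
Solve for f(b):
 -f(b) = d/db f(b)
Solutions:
 f(b) = C1*exp(-b)


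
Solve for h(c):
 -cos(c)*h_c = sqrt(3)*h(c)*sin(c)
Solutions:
 h(c) = C1*cos(c)^(sqrt(3))


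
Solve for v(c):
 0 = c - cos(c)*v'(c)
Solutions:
 v(c) = C1 + Integral(c/cos(c), c)


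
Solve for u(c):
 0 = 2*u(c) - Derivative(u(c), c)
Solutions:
 u(c) = C1*exp(2*c)


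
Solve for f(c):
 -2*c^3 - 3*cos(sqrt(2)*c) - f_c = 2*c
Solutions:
 f(c) = C1 - c^4/2 - c^2 - 3*sqrt(2)*sin(sqrt(2)*c)/2


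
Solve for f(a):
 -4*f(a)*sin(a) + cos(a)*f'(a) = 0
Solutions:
 f(a) = C1/cos(a)^4


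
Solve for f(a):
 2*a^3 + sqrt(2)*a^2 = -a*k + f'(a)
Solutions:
 f(a) = C1 + a^4/2 + sqrt(2)*a^3/3 + a^2*k/2


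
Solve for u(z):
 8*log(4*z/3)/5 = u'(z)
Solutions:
 u(z) = C1 + 8*z*log(z)/5 - 8*z*log(3)/5 - 8*z/5 + 16*z*log(2)/5


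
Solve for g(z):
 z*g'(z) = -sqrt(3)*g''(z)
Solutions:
 g(z) = C1 + C2*erf(sqrt(2)*3^(3/4)*z/6)


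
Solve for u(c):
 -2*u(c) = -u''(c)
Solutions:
 u(c) = C1*exp(-sqrt(2)*c) + C2*exp(sqrt(2)*c)


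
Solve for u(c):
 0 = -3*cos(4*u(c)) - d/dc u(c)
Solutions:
 u(c) = -asin((C1 + exp(24*c))/(C1 - exp(24*c)))/4 + pi/4
 u(c) = asin((C1 + exp(24*c))/(C1 - exp(24*c)))/4


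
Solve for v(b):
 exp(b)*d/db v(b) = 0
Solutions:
 v(b) = C1


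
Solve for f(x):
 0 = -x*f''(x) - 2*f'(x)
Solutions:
 f(x) = C1 + C2/x


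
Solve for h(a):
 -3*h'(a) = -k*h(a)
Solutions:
 h(a) = C1*exp(a*k/3)


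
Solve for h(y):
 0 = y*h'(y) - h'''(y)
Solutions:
 h(y) = C1 + Integral(C2*airyai(y) + C3*airybi(y), y)


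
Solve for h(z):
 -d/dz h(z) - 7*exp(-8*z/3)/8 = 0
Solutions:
 h(z) = C1 + 21*exp(-8*z/3)/64


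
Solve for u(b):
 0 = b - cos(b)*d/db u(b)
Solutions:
 u(b) = C1 + Integral(b/cos(b), b)


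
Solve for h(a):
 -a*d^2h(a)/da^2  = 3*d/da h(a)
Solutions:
 h(a) = C1 + C2/a^2


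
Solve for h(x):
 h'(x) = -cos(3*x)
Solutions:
 h(x) = C1 - sin(3*x)/3


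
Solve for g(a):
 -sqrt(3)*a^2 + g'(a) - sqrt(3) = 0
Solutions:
 g(a) = C1 + sqrt(3)*a^3/3 + sqrt(3)*a


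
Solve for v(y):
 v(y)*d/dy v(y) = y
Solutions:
 v(y) = -sqrt(C1 + y^2)
 v(y) = sqrt(C1 + y^2)


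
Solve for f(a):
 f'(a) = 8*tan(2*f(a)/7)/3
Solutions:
 f(a) = -7*asin(C1*exp(16*a/21))/2 + 7*pi/2
 f(a) = 7*asin(C1*exp(16*a/21))/2


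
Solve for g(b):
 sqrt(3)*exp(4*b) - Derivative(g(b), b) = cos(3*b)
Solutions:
 g(b) = C1 + sqrt(3)*exp(4*b)/4 - sin(3*b)/3


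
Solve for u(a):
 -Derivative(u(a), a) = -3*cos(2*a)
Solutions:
 u(a) = C1 + 3*sin(2*a)/2


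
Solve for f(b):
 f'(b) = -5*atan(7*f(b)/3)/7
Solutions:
 Integral(1/atan(7*_y/3), (_y, f(b))) = C1 - 5*b/7


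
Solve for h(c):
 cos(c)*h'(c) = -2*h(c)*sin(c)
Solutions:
 h(c) = C1*cos(c)^2


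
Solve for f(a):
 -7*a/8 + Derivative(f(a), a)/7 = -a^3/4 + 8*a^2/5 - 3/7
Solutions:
 f(a) = C1 - 7*a^4/16 + 56*a^3/15 + 49*a^2/16 - 3*a


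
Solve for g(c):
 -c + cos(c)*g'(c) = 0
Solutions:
 g(c) = C1 + Integral(c/cos(c), c)


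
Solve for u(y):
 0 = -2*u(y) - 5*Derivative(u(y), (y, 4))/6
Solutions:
 u(y) = (C1*sin(3^(1/4)*5^(3/4)*y/5) + C2*cos(3^(1/4)*5^(3/4)*y/5))*exp(-3^(1/4)*5^(3/4)*y/5) + (C3*sin(3^(1/4)*5^(3/4)*y/5) + C4*cos(3^(1/4)*5^(3/4)*y/5))*exp(3^(1/4)*5^(3/4)*y/5)


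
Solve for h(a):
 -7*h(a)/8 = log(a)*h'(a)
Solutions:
 h(a) = C1*exp(-7*li(a)/8)


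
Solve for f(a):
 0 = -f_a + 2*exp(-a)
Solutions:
 f(a) = C1 - 2*exp(-a)


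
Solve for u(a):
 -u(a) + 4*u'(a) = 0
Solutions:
 u(a) = C1*exp(a/4)


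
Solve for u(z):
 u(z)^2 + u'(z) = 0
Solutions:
 u(z) = 1/(C1 + z)


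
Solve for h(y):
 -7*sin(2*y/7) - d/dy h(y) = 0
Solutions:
 h(y) = C1 + 49*cos(2*y/7)/2


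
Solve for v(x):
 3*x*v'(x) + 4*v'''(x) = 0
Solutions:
 v(x) = C1 + Integral(C2*airyai(-6^(1/3)*x/2) + C3*airybi(-6^(1/3)*x/2), x)


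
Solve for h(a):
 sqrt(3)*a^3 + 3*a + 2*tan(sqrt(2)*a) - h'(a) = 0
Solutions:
 h(a) = C1 + sqrt(3)*a^4/4 + 3*a^2/2 - sqrt(2)*log(cos(sqrt(2)*a))


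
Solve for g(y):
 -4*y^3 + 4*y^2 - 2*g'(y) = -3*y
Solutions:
 g(y) = C1 - y^4/2 + 2*y^3/3 + 3*y^2/4


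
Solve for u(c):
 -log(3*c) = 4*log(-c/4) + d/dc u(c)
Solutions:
 u(c) = C1 - 5*c*log(c) + c*(-log(3) + 5 + 8*log(2) - 4*I*pi)


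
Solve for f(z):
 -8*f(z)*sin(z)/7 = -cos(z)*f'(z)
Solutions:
 f(z) = C1/cos(z)^(8/7)


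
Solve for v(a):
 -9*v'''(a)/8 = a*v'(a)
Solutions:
 v(a) = C1 + Integral(C2*airyai(-2*3^(1/3)*a/3) + C3*airybi(-2*3^(1/3)*a/3), a)


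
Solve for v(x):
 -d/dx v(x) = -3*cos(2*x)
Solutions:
 v(x) = C1 + 3*sin(2*x)/2


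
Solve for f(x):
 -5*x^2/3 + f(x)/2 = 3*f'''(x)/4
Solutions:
 f(x) = C3*exp(2^(1/3)*3^(2/3)*x/3) + 10*x^2/3 + (C1*sin(2^(1/3)*3^(1/6)*x/2) + C2*cos(2^(1/3)*3^(1/6)*x/2))*exp(-2^(1/3)*3^(2/3)*x/6)


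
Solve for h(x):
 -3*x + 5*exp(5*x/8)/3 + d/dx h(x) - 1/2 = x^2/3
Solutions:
 h(x) = C1 + x^3/9 + 3*x^2/2 + x/2 - 8*exp(5*x/8)/3


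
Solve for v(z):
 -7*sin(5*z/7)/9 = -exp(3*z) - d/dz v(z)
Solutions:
 v(z) = C1 - exp(3*z)/3 - 49*cos(5*z/7)/45


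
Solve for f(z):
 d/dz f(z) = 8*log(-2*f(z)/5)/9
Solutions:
 -9*Integral(1/(log(-_y) - log(5) + log(2)), (_y, f(z)))/8 = C1 - z


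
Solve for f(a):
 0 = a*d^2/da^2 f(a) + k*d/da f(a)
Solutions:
 f(a) = C1 + a^(1 - re(k))*(C2*sin(log(a)*Abs(im(k))) + C3*cos(log(a)*im(k)))


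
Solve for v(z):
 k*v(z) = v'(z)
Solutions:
 v(z) = C1*exp(k*z)


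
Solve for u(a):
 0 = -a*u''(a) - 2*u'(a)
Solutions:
 u(a) = C1 + C2/a


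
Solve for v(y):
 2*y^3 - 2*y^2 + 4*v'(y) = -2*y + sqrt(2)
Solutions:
 v(y) = C1 - y^4/8 + y^3/6 - y^2/4 + sqrt(2)*y/4


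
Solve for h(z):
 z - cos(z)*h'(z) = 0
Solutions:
 h(z) = C1 + Integral(z/cos(z), z)


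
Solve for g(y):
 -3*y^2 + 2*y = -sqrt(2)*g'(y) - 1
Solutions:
 g(y) = C1 + sqrt(2)*y^3/2 - sqrt(2)*y^2/2 - sqrt(2)*y/2


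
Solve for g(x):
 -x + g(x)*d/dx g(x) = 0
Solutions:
 g(x) = -sqrt(C1 + x^2)
 g(x) = sqrt(C1 + x^2)


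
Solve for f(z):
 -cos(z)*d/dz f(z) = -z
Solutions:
 f(z) = C1 + Integral(z/cos(z), z)


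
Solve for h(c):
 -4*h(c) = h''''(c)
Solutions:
 h(c) = (C1*sin(c) + C2*cos(c))*exp(-c) + (C3*sin(c) + C4*cos(c))*exp(c)


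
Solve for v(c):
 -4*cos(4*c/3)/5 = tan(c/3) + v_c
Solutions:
 v(c) = C1 + 3*log(cos(c/3)) - 3*sin(4*c/3)/5


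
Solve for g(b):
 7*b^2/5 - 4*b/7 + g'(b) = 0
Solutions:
 g(b) = C1 - 7*b^3/15 + 2*b^2/7


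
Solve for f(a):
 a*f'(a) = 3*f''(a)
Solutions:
 f(a) = C1 + C2*erfi(sqrt(6)*a/6)


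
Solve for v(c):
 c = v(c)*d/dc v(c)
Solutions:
 v(c) = -sqrt(C1 + c^2)
 v(c) = sqrt(C1 + c^2)


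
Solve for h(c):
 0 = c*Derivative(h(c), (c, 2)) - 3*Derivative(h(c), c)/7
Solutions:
 h(c) = C1 + C2*c^(10/7)


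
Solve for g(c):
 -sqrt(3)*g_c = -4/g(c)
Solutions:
 g(c) = -sqrt(C1 + 24*sqrt(3)*c)/3
 g(c) = sqrt(C1 + 24*sqrt(3)*c)/3


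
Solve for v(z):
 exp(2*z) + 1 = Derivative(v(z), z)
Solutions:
 v(z) = C1 + z + exp(2*z)/2


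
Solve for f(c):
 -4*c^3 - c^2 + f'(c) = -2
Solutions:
 f(c) = C1 + c^4 + c^3/3 - 2*c


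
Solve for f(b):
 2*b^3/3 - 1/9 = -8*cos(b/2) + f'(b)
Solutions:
 f(b) = C1 + b^4/6 - b/9 + 16*sin(b/2)


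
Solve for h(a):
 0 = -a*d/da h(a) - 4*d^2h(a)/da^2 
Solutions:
 h(a) = C1 + C2*erf(sqrt(2)*a/4)


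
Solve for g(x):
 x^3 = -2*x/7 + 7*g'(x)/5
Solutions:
 g(x) = C1 + 5*x^4/28 + 5*x^2/49


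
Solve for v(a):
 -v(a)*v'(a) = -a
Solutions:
 v(a) = -sqrt(C1 + a^2)
 v(a) = sqrt(C1 + a^2)


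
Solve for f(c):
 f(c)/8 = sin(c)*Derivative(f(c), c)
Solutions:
 f(c) = C1*(cos(c) - 1)^(1/16)/(cos(c) + 1)^(1/16)


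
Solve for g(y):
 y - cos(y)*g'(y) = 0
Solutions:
 g(y) = C1 + Integral(y/cos(y), y)


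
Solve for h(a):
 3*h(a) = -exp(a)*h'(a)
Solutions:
 h(a) = C1*exp(3*exp(-a))


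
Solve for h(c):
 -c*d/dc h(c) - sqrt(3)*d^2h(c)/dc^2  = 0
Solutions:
 h(c) = C1 + C2*erf(sqrt(2)*3^(3/4)*c/6)


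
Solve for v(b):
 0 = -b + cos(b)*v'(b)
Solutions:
 v(b) = C1 + Integral(b/cos(b), b)


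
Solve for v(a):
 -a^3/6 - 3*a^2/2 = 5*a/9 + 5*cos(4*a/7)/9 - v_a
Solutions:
 v(a) = C1 + a^4/24 + a^3/2 + 5*a^2/18 + 35*sin(4*a/7)/36


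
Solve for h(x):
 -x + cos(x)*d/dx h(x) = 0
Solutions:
 h(x) = C1 + Integral(x/cos(x), x)


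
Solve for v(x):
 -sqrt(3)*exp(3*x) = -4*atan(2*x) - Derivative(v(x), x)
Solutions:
 v(x) = C1 - 4*x*atan(2*x) + sqrt(3)*exp(3*x)/3 + log(4*x^2 + 1)


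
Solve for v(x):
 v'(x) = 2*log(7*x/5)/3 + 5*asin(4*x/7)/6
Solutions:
 v(x) = C1 + 2*x*log(x)/3 + 5*x*asin(4*x/7)/6 - 2*x*log(5)/3 - 2*x/3 + 2*x*log(7)/3 + 5*sqrt(49 - 16*x^2)/24


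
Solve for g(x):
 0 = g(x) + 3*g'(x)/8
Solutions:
 g(x) = C1*exp(-8*x/3)


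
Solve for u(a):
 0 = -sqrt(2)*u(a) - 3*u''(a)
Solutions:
 u(a) = C1*sin(2^(1/4)*sqrt(3)*a/3) + C2*cos(2^(1/4)*sqrt(3)*a/3)


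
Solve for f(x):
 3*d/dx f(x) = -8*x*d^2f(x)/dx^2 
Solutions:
 f(x) = C1 + C2*x^(5/8)


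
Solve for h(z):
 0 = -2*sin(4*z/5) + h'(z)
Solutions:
 h(z) = C1 - 5*cos(4*z/5)/2


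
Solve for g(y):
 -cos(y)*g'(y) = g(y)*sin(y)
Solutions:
 g(y) = C1*cos(y)


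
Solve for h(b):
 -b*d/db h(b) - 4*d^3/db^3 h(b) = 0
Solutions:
 h(b) = C1 + Integral(C2*airyai(-2^(1/3)*b/2) + C3*airybi(-2^(1/3)*b/2), b)


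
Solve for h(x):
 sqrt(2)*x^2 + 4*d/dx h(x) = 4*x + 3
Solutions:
 h(x) = C1 - sqrt(2)*x^3/12 + x^2/2 + 3*x/4


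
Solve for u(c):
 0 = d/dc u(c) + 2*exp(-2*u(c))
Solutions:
 u(c) = log(-sqrt(C1 - 4*c))
 u(c) = log(C1 - 4*c)/2


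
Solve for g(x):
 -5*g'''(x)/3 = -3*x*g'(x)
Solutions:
 g(x) = C1 + Integral(C2*airyai(15^(2/3)*x/5) + C3*airybi(15^(2/3)*x/5), x)


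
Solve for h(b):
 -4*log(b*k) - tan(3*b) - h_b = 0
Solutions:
 h(b) = C1 - 4*b*log(b*k) + 4*b + log(cos(3*b))/3


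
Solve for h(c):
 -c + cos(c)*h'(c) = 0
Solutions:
 h(c) = C1 + Integral(c/cos(c), c)


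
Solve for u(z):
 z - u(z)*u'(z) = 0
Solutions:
 u(z) = -sqrt(C1 + z^2)
 u(z) = sqrt(C1 + z^2)


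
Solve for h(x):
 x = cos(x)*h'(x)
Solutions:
 h(x) = C1 + Integral(x/cos(x), x)


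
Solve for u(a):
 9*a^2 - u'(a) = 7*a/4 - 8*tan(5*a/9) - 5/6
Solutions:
 u(a) = C1 + 3*a^3 - 7*a^2/8 + 5*a/6 - 72*log(cos(5*a/9))/5


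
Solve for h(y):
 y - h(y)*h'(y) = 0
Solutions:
 h(y) = -sqrt(C1 + y^2)
 h(y) = sqrt(C1 + y^2)


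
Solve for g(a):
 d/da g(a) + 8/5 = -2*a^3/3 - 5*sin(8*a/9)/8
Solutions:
 g(a) = C1 - a^4/6 - 8*a/5 + 45*cos(8*a/9)/64


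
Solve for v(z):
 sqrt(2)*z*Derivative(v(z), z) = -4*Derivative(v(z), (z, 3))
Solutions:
 v(z) = C1 + Integral(C2*airyai(-sqrt(2)*z/2) + C3*airybi(-sqrt(2)*z/2), z)


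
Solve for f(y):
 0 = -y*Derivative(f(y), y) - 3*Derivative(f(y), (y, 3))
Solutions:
 f(y) = C1 + Integral(C2*airyai(-3^(2/3)*y/3) + C3*airybi(-3^(2/3)*y/3), y)


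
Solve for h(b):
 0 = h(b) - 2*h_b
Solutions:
 h(b) = C1*exp(b/2)


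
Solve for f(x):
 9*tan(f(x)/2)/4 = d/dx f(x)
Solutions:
 f(x) = -2*asin(C1*exp(9*x/8)) + 2*pi
 f(x) = 2*asin(C1*exp(9*x/8))


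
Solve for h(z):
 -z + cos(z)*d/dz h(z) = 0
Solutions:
 h(z) = C1 + Integral(z/cos(z), z)


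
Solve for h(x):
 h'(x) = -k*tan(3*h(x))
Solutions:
 h(x) = -asin(C1*exp(-3*k*x))/3 + pi/3
 h(x) = asin(C1*exp(-3*k*x))/3


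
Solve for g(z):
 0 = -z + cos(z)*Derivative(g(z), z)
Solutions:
 g(z) = C1 + Integral(z/cos(z), z)


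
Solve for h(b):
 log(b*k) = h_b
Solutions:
 h(b) = C1 + b*log(b*k) - b


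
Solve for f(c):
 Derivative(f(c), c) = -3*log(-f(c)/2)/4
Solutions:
 4*Integral(1/(log(-_y) - log(2)), (_y, f(c)))/3 = C1 - c


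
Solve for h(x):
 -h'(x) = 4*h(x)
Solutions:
 h(x) = C1*exp(-4*x)


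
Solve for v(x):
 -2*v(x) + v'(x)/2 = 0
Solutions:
 v(x) = C1*exp(4*x)


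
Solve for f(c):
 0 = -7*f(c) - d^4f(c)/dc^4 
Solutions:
 f(c) = (C1*sin(sqrt(2)*7^(1/4)*c/2) + C2*cos(sqrt(2)*7^(1/4)*c/2))*exp(-sqrt(2)*7^(1/4)*c/2) + (C3*sin(sqrt(2)*7^(1/4)*c/2) + C4*cos(sqrt(2)*7^(1/4)*c/2))*exp(sqrt(2)*7^(1/4)*c/2)


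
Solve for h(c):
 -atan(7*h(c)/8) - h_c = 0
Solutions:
 Integral(1/atan(7*_y/8), (_y, h(c))) = C1 - c


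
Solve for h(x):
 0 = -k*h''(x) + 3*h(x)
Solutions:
 h(x) = C1*exp(-sqrt(3)*x*sqrt(1/k)) + C2*exp(sqrt(3)*x*sqrt(1/k))


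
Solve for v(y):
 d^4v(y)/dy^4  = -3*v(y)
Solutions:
 v(y) = (C1*sin(sqrt(2)*3^(1/4)*y/2) + C2*cos(sqrt(2)*3^(1/4)*y/2))*exp(-sqrt(2)*3^(1/4)*y/2) + (C3*sin(sqrt(2)*3^(1/4)*y/2) + C4*cos(sqrt(2)*3^(1/4)*y/2))*exp(sqrt(2)*3^(1/4)*y/2)


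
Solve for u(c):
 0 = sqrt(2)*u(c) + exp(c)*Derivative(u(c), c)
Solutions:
 u(c) = C1*exp(sqrt(2)*exp(-c))


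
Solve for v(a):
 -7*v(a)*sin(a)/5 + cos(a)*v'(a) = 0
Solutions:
 v(a) = C1/cos(a)^(7/5)


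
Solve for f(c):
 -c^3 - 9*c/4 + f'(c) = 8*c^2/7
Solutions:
 f(c) = C1 + c^4/4 + 8*c^3/21 + 9*c^2/8


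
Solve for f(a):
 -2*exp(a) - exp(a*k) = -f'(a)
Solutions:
 f(a) = C1 + 2*exp(a) + exp(a*k)/k


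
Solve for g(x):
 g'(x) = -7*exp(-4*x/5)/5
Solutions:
 g(x) = C1 + 7*exp(-4*x/5)/4


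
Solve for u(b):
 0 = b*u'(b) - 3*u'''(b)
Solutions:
 u(b) = C1 + Integral(C2*airyai(3^(2/3)*b/3) + C3*airybi(3^(2/3)*b/3), b)


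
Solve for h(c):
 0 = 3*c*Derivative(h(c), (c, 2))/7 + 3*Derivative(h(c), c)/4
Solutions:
 h(c) = C1 + C2/c^(3/4)


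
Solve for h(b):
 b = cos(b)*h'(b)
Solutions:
 h(b) = C1 + Integral(b/cos(b), b)


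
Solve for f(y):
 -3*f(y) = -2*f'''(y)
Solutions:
 f(y) = C3*exp(2^(2/3)*3^(1/3)*y/2) + (C1*sin(2^(2/3)*3^(5/6)*y/4) + C2*cos(2^(2/3)*3^(5/6)*y/4))*exp(-2^(2/3)*3^(1/3)*y/4)


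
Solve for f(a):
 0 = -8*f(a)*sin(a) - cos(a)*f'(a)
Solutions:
 f(a) = C1*cos(a)^8


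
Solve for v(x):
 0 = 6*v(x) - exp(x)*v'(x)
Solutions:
 v(x) = C1*exp(-6*exp(-x))


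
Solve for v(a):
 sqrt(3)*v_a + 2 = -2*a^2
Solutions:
 v(a) = C1 - 2*sqrt(3)*a^3/9 - 2*sqrt(3)*a/3


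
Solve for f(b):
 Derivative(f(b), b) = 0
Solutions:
 f(b) = C1


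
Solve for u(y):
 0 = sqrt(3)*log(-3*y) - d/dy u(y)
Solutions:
 u(y) = C1 + sqrt(3)*y*log(-y) + sqrt(3)*y*(-1 + log(3))


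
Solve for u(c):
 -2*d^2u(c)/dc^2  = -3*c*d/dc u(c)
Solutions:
 u(c) = C1 + C2*erfi(sqrt(3)*c/2)


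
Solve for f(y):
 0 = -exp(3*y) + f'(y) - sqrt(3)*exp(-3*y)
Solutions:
 f(y) = C1 + exp(3*y)/3 - sqrt(3)*exp(-3*y)/3


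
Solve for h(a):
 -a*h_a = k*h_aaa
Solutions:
 h(a) = C1 + Integral(C2*airyai(a*(-1/k)^(1/3)) + C3*airybi(a*(-1/k)^(1/3)), a)


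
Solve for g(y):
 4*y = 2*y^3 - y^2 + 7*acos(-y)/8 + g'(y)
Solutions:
 g(y) = C1 - y^4/2 + y^3/3 + 2*y^2 - 7*y*acos(-y)/8 - 7*sqrt(1 - y^2)/8


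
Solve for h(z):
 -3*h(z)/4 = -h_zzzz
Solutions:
 h(z) = C1*exp(-sqrt(2)*3^(1/4)*z/2) + C2*exp(sqrt(2)*3^(1/4)*z/2) + C3*sin(sqrt(2)*3^(1/4)*z/2) + C4*cos(sqrt(2)*3^(1/4)*z/2)


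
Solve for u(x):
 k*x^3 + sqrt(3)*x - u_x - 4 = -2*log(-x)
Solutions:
 u(x) = C1 + k*x^4/4 + sqrt(3)*x^2/2 + 2*x*log(-x) - 6*x


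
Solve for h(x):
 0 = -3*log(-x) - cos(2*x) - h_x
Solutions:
 h(x) = C1 - 3*x*log(-x) + 3*x - sin(2*x)/2


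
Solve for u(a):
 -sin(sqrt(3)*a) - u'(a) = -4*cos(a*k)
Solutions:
 u(a) = C1 + sqrt(3)*cos(sqrt(3)*a)/3 + 4*sin(a*k)/k


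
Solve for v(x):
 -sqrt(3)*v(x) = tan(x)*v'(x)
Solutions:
 v(x) = C1/sin(x)^(sqrt(3))


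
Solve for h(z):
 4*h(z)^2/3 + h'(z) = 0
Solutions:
 h(z) = 3/(C1 + 4*z)


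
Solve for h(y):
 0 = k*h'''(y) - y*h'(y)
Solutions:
 h(y) = C1 + Integral(C2*airyai(y*(1/k)^(1/3)) + C3*airybi(y*(1/k)^(1/3)), y)


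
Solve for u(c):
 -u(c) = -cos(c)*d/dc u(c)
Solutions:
 u(c) = C1*sqrt(sin(c) + 1)/sqrt(sin(c) - 1)


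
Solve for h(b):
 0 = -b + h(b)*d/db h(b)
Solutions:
 h(b) = -sqrt(C1 + b^2)
 h(b) = sqrt(C1 + b^2)


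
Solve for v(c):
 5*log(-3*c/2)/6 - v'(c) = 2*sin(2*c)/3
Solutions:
 v(c) = C1 + 5*c*log(-c)/6 - 5*c/6 - 5*c*log(2)/6 + 5*c*log(3)/6 + cos(2*c)/3


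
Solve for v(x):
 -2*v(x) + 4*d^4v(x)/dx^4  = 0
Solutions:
 v(x) = C1*exp(-2^(3/4)*x/2) + C2*exp(2^(3/4)*x/2) + C3*sin(2^(3/4)*x/2) + C4*cos(2^(3/4)*x/2)


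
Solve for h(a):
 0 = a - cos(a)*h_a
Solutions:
 h(a) = C1 + Integral(a/cos(a), a)


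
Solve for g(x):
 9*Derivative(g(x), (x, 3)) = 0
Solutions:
 g(x) = C1 + C2*x + C3*x^2


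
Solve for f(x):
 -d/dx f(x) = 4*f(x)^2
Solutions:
 f(x) = 1/(C1 + 4*x)


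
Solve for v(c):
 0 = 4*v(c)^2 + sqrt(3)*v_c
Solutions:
 v(c) = 3/(C1 + 4*sqrt(3)*c)


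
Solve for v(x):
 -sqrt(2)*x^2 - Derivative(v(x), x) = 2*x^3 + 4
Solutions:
 v(x) = C1 - x^4/2 - sqrt(2)*x^3/3 - 4*x


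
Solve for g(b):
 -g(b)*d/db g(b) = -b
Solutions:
 g(b) = -sqrt(C1 + b^2)
 g(b) = sqrt(C1 + b^2)


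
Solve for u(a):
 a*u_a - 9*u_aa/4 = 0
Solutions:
 u(a) = C1 + C2*erfi(sqrt(2)*a/3)


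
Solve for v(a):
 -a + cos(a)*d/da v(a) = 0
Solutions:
 v(a) = C1 + Integral(a/cos(a), a)


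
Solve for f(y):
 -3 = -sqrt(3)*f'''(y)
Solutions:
 f(y) = C1 + C2*y + C3*y^2 + sqrt(3)*y^3/6


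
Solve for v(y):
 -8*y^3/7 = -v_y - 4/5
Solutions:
 v(y) = C1 + 2*y^4/7 - 4*y/5


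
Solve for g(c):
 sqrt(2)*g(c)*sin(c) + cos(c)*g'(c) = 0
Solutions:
 g(c) = C1*cos(c)^(sqrt(2))


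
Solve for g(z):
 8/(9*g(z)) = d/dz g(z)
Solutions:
 g(z) = -sqrt(C1 + 16*z)/3
 g(z) = sqrt(C1 + 16*z)/3


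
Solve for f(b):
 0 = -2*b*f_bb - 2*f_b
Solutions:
 f(b) = C1 + C2*log(b)


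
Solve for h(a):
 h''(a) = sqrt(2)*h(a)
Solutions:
 h(a) = C1*exp(-2^(1/4)*a) + C2*exp(2^(1/4)*a)


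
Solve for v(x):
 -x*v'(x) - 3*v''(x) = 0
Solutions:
 v(x) = C1 + C2*erf(sqrt(6)*x/6)


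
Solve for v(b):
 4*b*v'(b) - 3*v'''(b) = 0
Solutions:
 v(b) = C1 + Integral(C2*airyai(6^(2/3)*b/3) + C3*airybi(6^(2/3)*b/3), b)


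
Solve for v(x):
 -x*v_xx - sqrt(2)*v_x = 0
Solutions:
 v(x) = C1 + C2*x^(1 - sqrt(2))


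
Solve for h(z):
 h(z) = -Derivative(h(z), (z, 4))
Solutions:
 h(z) = (C1*sin(sqrt(2)*z/2) + C2*cos(sqrt(2)*z/2))*exp(-sqrt(2)*z/2) + (C3*sin(sqrt(2)*z/2) + C4*cos(sqrt(2)*z/2))*exp(sqrt(2)*z/2)


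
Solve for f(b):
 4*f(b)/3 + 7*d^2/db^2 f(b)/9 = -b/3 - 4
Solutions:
 f(b) = C1*sin(2*sqrt(21)*b/7) + C2*cos(2*sqrt(21)*b/7) - b/4 - 3


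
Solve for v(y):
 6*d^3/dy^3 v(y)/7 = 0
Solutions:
 v(y) = C1 + C2*y + C3*y^2


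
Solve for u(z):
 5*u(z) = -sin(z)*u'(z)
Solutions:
 u(z) = C1*sqrt(cos(z) + 1)*(cos(z)^2 + 2*cos(z) + 1)/(sqrt(cos(z) - 1)*(cos(z)^2 - 2*cos(z) + 1))


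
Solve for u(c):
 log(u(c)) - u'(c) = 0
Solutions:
 li(u(c)) = C1 + c


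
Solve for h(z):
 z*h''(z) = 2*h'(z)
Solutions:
 h(z) = C1 + C2*z^3


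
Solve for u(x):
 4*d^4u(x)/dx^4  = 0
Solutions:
 u(x) = C1 + C2*x + C3*x^2 + C4*x^3


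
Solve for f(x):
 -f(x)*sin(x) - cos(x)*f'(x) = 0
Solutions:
 f(x) = C1*cos(x)


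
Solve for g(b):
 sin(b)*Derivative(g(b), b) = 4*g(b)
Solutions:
 g(b) = C1*(cos(b)^2 - 2*cos(b) + 1)/(cos(b)^2 + 2*cos(b) + 1)


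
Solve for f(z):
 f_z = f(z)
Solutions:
 f(z) = C1*exp(z)


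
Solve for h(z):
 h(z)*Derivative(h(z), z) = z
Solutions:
 h(z) = -sqrt(C1 + z^2)
 h(z) = sqrt(C1 + z^2)


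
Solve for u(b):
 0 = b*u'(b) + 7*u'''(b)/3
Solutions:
 u(b) = C1 + Integral(C2*airyai(-3^(1/3)*7^(2/3)*b/7) + C3*airybi(-3^(1/3)*7^(2/3)*b/7), b)


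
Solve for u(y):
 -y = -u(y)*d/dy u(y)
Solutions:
 u(y) = -sqrt(C1 + y^2)
 u(y) = sqrt(C1 + y^2)


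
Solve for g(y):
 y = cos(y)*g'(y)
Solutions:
 g(y) = C1 + Integral(y/cos(y), y)


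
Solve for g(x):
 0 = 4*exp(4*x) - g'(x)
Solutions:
 g(x) = C1 + exp(4*x)


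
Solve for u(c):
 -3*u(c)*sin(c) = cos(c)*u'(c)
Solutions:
 u(c) = C1*cos(c)^3


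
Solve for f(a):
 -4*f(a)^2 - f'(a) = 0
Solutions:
 f(a) = 1/(C1 + 4*a)


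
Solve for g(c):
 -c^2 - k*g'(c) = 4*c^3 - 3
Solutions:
 g(c) = C1 - c^4/k - c^3/(3*k) + 3*c/k


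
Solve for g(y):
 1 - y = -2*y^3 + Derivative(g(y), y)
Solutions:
 g(y) = C1 + y^4/2 - y^2/2 + y


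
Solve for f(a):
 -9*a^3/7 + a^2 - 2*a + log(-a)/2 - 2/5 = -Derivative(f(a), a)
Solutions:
 f(a) = C1 + 9*a^4/28 - a^3/3 + a^2 - a*log(-a)/2 + 9*a/10


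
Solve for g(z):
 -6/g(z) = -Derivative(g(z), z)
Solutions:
 g(z) = -sqrt(C1 + 12*z)
 g(z) = sqrt(C1 + 12*z)


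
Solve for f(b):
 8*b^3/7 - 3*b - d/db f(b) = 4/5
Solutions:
 f(b) = C1 + 2*b^4/7 - 3*b^2/2 - 4*b/5


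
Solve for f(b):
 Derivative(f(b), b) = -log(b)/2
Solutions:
 f(b) = C1 - b*log(b)/2 + b/2


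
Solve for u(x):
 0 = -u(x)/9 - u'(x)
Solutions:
 u(x) = C1*exp(-x/9)


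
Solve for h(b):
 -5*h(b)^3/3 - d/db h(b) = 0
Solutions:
 h(b) = -sqrt(6)*sqrt(-1/(C1 - 5*b))/2
 h(b) = sqrt(6)*sqrt(-1/(C1 - 5*b))/2


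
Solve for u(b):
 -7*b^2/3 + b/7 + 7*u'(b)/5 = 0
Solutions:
 u(b) = C1 + 5*b^3/9 - 5*b^2/98


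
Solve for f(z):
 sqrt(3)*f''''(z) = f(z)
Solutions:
 f(z) = C1*exp(-3^(7/8)*z/3) + C2*exp(3^(7/8)*z/3) + C3*sin(3^(7/8)*z/3) + C4*cos(3^(7/8)*z/3)


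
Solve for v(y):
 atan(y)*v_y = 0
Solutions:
 v(y) = C1


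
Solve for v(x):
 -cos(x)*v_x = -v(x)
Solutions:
 v(x) = C1*sqrt(sin(x) + 1)/sqrt(sin(x) - 1)


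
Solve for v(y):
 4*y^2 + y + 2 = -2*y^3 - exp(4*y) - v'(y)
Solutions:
 v(y) = C1 - y^4/2 - 4*y^3/3 - y^2/2 - 2*y - exp(4*y)/4


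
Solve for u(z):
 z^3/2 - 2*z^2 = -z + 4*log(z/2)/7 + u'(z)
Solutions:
 u(z) = C1 + z^4/8 - 2*z^3/3 + z^2/2 - 4*z*log(z)/7 + 4*z*log(2)/7 + 4*z/7


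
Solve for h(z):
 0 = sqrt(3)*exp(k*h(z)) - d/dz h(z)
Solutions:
 h(z) = Piecewise((log(-1/(C1*k + sqrt(3)*k*z))/k, Ne(k, 0)), (nan, True))
 h(z) = Piecewise((C1 + sqrt(3)*z, Eq(k, 0)), (nan, True))


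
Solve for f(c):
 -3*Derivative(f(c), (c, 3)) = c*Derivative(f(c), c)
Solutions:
 f(c) = C1 + Integral(C2*airyai(-3^(2/3)*c/3) + C3*airybi(-3^(2/3)*c/3), c)


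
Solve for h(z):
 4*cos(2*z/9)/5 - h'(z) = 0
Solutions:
 h(z) = C1 + 18*sin(2*z/9)/5


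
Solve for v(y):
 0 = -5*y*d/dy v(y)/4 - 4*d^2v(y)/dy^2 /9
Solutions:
 v(y) = C1 + C2*erf(3*sqrt(10)*y/8)


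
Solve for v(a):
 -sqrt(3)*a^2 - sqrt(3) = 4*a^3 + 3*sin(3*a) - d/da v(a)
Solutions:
 v(a) = C1 + a^4 + sqrt(3)*a^3/3 + sqrt(3)*a - cos(3*a)


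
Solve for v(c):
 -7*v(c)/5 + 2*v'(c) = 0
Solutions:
 v(c) = C1*exp(7*c/10)


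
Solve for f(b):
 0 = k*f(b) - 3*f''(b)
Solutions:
 f(b) = C1*exp(-sqrt(3)*b*sqrt(k)/3) + C2*exp(sqrt(3)*b*sqrt(k)/3)


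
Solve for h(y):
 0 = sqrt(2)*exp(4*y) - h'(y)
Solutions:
 h(y) = C1 + sqrt(2)*exp(4*y)/4


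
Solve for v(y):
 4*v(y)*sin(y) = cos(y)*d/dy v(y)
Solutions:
 v(y) = C1/cos(y)^4


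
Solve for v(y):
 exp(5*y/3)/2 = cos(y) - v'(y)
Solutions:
 v(y) = C1 - 3*exp(5*y/3)/10 + sin(y)


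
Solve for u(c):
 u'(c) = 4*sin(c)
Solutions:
 u(c) = C1 - 4*cos(c)


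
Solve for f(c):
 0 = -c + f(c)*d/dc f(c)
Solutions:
 f(c) = -sqrt(C1 + c^2)
 f(c) = sqrt(C1 + c^2)


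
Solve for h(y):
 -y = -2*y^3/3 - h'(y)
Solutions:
 h(y) = C1 - y^4/6 + y^2/2


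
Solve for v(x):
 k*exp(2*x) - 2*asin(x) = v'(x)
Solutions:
 v(x) = C1 + k*exp(2*x)/2 - 2*x*asin(x) - 2*sqrt(1 - x^2)


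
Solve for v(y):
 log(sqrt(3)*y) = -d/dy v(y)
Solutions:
 v(y) = C1 - y*log(y) - y*log(3)/2 + y


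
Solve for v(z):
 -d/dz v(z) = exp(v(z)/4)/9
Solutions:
 v(z) = 4*log(1/(C1 + z)) + 8*log(6)


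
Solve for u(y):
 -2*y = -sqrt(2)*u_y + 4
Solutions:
 u(y) = C1 + sqrt(2)*y^2/2 + 2*sqrt(2)*y


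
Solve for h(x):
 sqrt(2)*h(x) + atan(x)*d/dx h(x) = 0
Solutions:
 h(x) = C1*exp(-sqrt(2)*Integral(1/atan(x), x))


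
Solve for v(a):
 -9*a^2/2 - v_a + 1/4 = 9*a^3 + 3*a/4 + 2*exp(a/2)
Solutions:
 v(a) = C1 - 9*a^4/4 - 3*a^3/2 - 3*a^2/8 + a/4 - 4*exp(a/2)


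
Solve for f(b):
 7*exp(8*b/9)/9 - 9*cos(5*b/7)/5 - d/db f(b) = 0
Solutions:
 f(b) = C1 + 7*exp(8*b/9)/8 - 63*sin(5*b/7)/25


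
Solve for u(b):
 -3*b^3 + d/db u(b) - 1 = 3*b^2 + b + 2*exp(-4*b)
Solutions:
 u(b) = C1 + 3*b^4/4 + b^3 + b^2/2 + b - exp(-4*b)/2


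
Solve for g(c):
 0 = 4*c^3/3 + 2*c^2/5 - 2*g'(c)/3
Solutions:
 g(c) = C1 + c^4/2 + c^3/5


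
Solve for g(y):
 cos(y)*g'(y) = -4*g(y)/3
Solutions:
 g(y) = C1*(sin(y) - 1)^(2/3)/(sin(y) + 1)^(2/3)


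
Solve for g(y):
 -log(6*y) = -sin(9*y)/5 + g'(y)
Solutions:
 g(y) = C1 - y*log(y) - y*log(6) + y - cos(9*y)/45


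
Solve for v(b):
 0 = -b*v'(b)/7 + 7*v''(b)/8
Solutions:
 v(b) = C1 + C2*erfi(2*b/7)


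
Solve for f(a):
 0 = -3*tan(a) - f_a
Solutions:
 f(a) = C1 + 3*log(cos(a))


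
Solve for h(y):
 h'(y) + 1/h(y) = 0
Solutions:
 h(y) = -sqrt(C1 - 2*y)
 h(y) = sqrt(C1 - 2*y)


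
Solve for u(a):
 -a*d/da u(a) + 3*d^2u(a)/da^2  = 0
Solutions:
 u(a) = C1 + C2*erfi(sqrt(6)*a/6)


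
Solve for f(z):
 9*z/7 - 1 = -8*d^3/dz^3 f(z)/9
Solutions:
 f(z) = C1 + C2*z + C3*z^2 - 27*z^4/448 + 3*z^3/16


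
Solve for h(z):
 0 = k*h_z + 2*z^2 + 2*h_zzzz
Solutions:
 h(z) = C1 + C2*exp(2^(2/3)*z*(-k)^(1/3)/2) + C3*exp(2^(2/3)*z*(-k)^(1/3)*(-1 + sqrt(3)*I)/4) + C4*exp(-2^(2/3)*z*(-k)^(1/3)*(1 + sqrt(3)*I)/4) - 2*z^3/(3*k)


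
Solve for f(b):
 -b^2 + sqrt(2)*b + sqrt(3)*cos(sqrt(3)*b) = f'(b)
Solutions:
 f(b) = C1 - b^3/3 + sqrt(2)*b^2/2 + sin(sqrt(3)*b)


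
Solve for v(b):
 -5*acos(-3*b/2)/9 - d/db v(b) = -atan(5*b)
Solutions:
 v(b) = C1 - 5*b*acos(-3*b/2)/9 + b*atan(5*b) - 5*sqrt(4 - 9*b^2)/27 - log(25*b^2 + 1)/10


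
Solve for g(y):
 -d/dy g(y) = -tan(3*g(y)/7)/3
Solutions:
 g(y) = -7*asin(C1*exp(y/7))/3 + 7*pi/3
 g(y) = 7*asin(C1*exp(y/7))/3


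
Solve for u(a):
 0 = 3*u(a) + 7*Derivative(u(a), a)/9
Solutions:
 u(a) = C1*exp(-27*a/7)


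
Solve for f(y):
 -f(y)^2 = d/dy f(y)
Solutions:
 f(y) = 1/(C1 + y)


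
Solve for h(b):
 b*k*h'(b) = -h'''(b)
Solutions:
 h(b) = C1 + Integral(C2*airyai(b*(-k)^(1/3)) + C3*airybi(b*(-k)^(1/3)), b)


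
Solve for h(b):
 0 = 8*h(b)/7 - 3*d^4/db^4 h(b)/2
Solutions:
 h(b) = C1*exp(-2*21^(3/4)*b/21) + C2*exp(2*21^(3/4)*b/21) + C3*sin(2*21^(3/4)*b/21) + C4*cos(2*21^(3/4)*b/21)


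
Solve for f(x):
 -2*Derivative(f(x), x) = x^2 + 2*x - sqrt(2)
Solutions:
 f(x) = C1 - x^3/6 - x^2/2 + sqrt(2)*x/2


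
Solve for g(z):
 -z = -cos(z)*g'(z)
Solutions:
 g(z) = C1 + Integral(z/cos(z), z)


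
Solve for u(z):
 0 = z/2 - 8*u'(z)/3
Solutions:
 u(z) = C1 + 3*z^2/32


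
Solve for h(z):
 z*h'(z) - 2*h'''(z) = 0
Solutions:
 h(z) = C1 + Integral(C2*airyai(2^(2/3)*z/2) + C3*airybi(2^(2/3)*z/2), z)


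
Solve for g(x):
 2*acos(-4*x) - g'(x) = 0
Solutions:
 g(x) = C1 + 2*x*acos(-4*x) + sqrt(1 - 16*x^2)/2


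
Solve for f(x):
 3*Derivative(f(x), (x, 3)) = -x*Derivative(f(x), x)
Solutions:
 f(x) = C1 + Integral(C2*airyai(-3^(2/3)*x/3) + C3*airybi(-3^(2/3)*x/3), x)


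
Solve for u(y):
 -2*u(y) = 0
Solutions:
 u(y) = 0


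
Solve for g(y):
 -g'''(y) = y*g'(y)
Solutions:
 g(y) = C1 + Integral(C2*airyai(-y) + C3*airybi(-y), y)


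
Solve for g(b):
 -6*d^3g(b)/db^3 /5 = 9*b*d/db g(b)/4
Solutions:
 g(b) = C1 + Integral(C2*airyai(-15^(1/3)*b/2) + C3*airybi(-15^(1/3)*b/2), b)


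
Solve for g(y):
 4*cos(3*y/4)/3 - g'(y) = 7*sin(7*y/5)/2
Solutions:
 g(y) = C1 + 16*sin(3*y/4)/9 + 5*cos(7*y/5)/2


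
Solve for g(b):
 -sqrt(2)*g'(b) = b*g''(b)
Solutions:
 g(b) = C1 + C2*b^(1 - sqrt(2))


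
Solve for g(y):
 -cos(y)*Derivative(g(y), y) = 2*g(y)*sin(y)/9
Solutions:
 g(y) = C1*cos(y)^(2/9)


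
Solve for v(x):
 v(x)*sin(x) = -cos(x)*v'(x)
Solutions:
 v(x) = C1*cos(x)


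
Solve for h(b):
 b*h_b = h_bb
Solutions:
 h(b) = C1 + C2*erfi(sqrt(2)*b/2)


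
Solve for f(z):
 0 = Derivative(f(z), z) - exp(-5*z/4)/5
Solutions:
 f(z) = C1 - 4*exp(-5*z/4)/25


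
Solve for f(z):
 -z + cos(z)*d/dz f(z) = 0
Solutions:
 f(z) = C1 + Integral(z/cos(z), z)


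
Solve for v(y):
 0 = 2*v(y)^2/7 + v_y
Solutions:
 v(y) = 7/(C1 + 2*y)


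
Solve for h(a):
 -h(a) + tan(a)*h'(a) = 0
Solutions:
 h(a) = C1*sin(a)


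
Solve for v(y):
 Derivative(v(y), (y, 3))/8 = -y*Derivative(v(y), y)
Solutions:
 v(y) = C1 + Integral(C2*airyai(-2*y) + C3*airybi(-2*y), y)


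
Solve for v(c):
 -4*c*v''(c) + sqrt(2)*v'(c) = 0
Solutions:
 v(c) = C1 + C2*c^(sqrt(2)/4 + 1)


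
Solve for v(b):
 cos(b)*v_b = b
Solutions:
 v(b) = C1 + Integral(b/cos(b), b)


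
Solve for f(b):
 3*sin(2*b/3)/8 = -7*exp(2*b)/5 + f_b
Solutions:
 f(b) = C1 + 7*exp(2*b)/10 - 9*cos(2*b/3)/16


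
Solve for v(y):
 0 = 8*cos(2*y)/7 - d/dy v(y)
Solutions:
 v(y) = C1 + 4*sin(2*y)/7


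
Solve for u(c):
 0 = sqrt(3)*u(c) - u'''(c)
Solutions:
 u(c) = C3*exp(3^(1/6)*c) + (C1*sin(3^(2/3)*c/2) + C2*cos(3^(2/3)*c/2))*exp(-3^(1/6)*c/2)


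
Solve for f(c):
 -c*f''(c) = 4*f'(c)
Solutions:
 f(c) = C1 + C2/c^3


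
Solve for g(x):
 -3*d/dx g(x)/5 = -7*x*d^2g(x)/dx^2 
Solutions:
 g(x) = C1 + C2*x^(38/35)


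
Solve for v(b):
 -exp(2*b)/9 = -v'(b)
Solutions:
 v(b) = C1 + exp(2*b)/18


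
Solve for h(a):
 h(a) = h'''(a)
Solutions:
 h(a) = C3*exp(a) + (C1*sin(sqrt(3)*a/2) + C2*cos(sqrt(3)*a/2))*exp(-a/2)


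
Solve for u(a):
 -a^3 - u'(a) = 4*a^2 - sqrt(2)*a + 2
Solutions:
 u(a) = C1 - a^4/4 - 4*a^3/3 + sqrt(2)*a^2/2 - 2*a


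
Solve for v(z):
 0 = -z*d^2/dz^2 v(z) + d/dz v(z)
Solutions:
 v(z) = C1 + C2*z^2


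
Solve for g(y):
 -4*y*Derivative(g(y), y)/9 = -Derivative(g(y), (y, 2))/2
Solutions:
 g(y) = C1 + C2*erfi(2*y/3)


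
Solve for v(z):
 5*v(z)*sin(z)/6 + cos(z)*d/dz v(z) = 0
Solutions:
 v(z) = C1*cos(z)^(5/6)


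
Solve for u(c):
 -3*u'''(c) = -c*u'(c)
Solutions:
 u(c) = C1 + Integral(C2*airyai(3^(2/3)*c/3) + C3*airybi(3^(2/3)*c/3), c)


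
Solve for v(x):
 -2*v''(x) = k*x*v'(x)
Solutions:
 v(x) = Piecewise((-sqrt(pi)*C1*erf(sqrt(k)*x/2)/sqrt(k) - C2, (k > 0) | (k < 0)), (-C1*x - C2, True))


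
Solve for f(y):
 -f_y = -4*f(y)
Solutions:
 f(y) = C1*exp(4*y)


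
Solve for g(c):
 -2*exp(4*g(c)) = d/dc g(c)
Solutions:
 g(c) = log(-I*(1/(C1 + 8*c))^(1/4))
 g(c) = log(I*(1/(C1 + 8*c))^(1/4))
 g(c) = log(-(1/(C1 + 8*c))^(1/4))
 g(c) = log(1/(C1 + 8*c))/4


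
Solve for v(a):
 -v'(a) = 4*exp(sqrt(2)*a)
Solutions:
 v(a) = C1 - 2*sqrt(2)*exp(sqrt(2)*a)


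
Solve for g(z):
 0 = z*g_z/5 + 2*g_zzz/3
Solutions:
 g(z) = C1 + Integral(C2*airyai(-10^(2/3)*3^(1/3)*z/10) + C3*airybi(-10^(2/3)*3^(1/3)*z/10), z)


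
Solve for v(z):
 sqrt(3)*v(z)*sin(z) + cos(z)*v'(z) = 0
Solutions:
 v(z) = C1*cos(z)^(sqrt(3))


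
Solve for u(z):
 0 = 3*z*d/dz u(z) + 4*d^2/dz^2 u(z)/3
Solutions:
 u(z) = C1 + C2*erf(3*sqrt(2)*z/4)


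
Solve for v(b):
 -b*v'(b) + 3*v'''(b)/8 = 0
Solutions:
 v(b) = C1 + Integral(C2*airyai(2*3^(2/3)*b/3) + C3*airybi(2*3^(2/3)*b/3), b)


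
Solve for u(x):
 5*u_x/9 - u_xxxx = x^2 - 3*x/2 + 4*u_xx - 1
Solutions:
 u(x) = C1 + C2*exp(-x*(-8*18^(1/3)/(5 + sqrt(793))^(1/3) + 12^(1/3)*(5 + sqrt(793))^(1/3))/12)*sin(2^(1/3)*3^(1/6)*x*(2/(5 + sqrt(793))^(1/3) + 2^(1/3)*3^(2/3)*(5 + sqrt(793))^(1/3)/12)) + C3*exp(-x*(-8*18^(1/3)/(5 + sqrt(793))^(1/3) + 12^(1/3)*(5 + sqrt(793))^(1/3))/12)*cos(2^(1/3)*3^(1/6)*x*(2/(5 + sqrt(793))^(1/3) + 2^(1/3)*3^(2/3)*(5 + sqrt(793))^(1/3)/12)) + C4*exp(x*(-8*18^(1/3)/(5 + sqrt(793))^(1/3) + 12^(1/3)*(5 + sqrt(793))^(1/3))/6) + 3*x^3/5 + 1161*x^2/100 + 20673*x/125


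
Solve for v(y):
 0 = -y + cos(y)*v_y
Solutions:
 v(y) = C1 + Integral(y/cos(y), y)


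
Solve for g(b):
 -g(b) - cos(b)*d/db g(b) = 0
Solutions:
 g(b) = C1*sqrt(sin(b) - 1)/sqrt(sin(b) + 1)


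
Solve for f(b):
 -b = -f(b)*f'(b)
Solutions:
 f(b) = -sqrt(C1 + b^2)
 f(b) = sqrt(C1 + b^2)
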